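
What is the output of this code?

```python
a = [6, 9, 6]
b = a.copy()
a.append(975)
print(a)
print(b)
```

Key concept: list.copy() creates independent copy.
Step by step:
`a = [6, 9, 6]` → a = [6, 9, 6]
`b = a.copy()` → b = [6, 9, 6]
`a.append(975)` → a = [6, 9, 6, 975]
`print(a)` → prints [6, 9, 6, 975]
`print(b)` → prints [6, 9, 6]

Answer:
[6, 9, 6, 975]
[6, 9, 6]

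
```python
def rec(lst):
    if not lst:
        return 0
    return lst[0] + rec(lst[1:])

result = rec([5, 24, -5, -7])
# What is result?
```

5 + 24 + (-5) + (-7) + 0 = 17

Answer: 17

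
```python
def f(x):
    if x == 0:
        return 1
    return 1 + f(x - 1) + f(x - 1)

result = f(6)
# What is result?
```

f(x) = 1 + 2·f(x-1), f(0)=1. Closed form: (1+1)·2^6 - 1 = 127.

Answer: 127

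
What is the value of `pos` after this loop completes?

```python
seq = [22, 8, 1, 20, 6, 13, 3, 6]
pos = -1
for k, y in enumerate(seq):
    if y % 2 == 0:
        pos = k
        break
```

First even number index in [22, 8, 1, 20, 6, 13, 3, 6]
`pos` takes the values: -1 → 0

Answer: 0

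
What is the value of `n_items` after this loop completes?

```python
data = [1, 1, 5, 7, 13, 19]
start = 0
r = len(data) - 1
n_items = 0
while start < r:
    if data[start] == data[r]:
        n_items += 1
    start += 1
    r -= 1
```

Count matching pairs from ends
`n_items` takes the values: 0

Answer: 0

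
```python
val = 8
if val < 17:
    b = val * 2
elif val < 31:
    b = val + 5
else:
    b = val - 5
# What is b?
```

Trace:
`val = 8` → val = 8
`if val < 17: ...` → val < 17 is True → b = 16
So b = 16

Answer: 16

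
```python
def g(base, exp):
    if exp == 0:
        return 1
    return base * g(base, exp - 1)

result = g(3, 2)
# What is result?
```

g(3, 2) = 3 * 3 = 9

Answer: 9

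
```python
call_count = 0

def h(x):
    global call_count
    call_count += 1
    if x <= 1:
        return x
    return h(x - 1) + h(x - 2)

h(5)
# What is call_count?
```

Calls(x) = 1 + Calls(x-1) + Calls(x-2); Calls(0)=Calls(1)=1. For x=5 this gives 15.

Answer: 15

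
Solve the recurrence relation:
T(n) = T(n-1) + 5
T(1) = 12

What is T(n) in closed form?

Unrolling: T(n) = T(1) + 5·(n-1) = 12 + 5(n-1) = 5n + 7.

Answer: T(n) = 5n + 7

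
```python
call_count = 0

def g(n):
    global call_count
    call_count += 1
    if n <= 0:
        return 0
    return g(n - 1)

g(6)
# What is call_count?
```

Linear recursion stepping by 1: 7 calls from n=6 down to ≤0.

Answer: 7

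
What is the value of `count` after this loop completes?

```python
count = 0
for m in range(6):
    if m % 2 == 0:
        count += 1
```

Count numbers divisible by 2 in range(6)
`count` takes the values: 0 → 1 → 2 → 3

Answer: 3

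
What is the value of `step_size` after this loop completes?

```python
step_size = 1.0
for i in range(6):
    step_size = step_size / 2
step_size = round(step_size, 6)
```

Halving LR 6 times: 1 / 2^6
`step_size` takes the values: 1.0 → 0.5 → 0.25 → 0.125 → 0.0625 → 0.03125 → 0.015625

Answer: 0.015625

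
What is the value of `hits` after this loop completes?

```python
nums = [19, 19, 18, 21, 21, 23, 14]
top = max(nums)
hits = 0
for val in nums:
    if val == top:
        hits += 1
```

Count of max value 23 in [19, 19, 18, 21, 21, 23, 14]
`hits` takes the values: 0 → 1

Answer: 1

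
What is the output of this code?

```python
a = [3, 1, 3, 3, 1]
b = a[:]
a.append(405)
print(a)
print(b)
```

Key concept: slice [:] creates copy.
Step by step:
`a = [3, 1, 3, 3, 1]` → a = [3, 1, 3, 3, 1]
`b = a[:]` → b = [3, 1, 3, 3, 1]
`a.append(405)` → a = [3, 1, 3, 3, 1, 405]
`print(a)` → prints [3, 1, 3, 3, 1, 405]
`print(b)` → prints [3, 1, 3, 3, 1]

Answer:
[3, 1, 3, 3, 1, 405]
[3, 1, 3, 3, 1]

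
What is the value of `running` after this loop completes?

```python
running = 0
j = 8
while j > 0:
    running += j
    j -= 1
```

Sum 8 down to 1
`running` takes the values: 0 → 8 → 15 → 21 → 26 → 30 → 33 → 35 → 36

Answer: 36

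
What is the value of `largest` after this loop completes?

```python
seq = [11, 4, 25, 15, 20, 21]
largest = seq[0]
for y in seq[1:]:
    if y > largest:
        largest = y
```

Maximum of [11, 4, 25, 15, 20, 21]
`largest` takes the values: 11 → 25

Answer: 25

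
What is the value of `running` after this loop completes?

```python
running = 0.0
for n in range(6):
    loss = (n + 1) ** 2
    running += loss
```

Sum of squared losses 1² + 2² + ... + 6²
`running` takes the values: 0.0 → 1.0 → 5.0 → 14.0 → 30.0 → 55.0 → 91.0

Answer: 91.0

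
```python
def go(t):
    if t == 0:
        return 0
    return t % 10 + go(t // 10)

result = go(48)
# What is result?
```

Sum of digits of 48: 8 + 4 = 12

Answer: 12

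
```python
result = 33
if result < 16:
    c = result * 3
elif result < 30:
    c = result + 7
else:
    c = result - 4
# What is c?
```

Trace:
`result = 33` → result = 33
`if result < 16: ...` → result < 16 is False, result < 30 is False, take else branch → c = 29
So c = 29

Answer: 29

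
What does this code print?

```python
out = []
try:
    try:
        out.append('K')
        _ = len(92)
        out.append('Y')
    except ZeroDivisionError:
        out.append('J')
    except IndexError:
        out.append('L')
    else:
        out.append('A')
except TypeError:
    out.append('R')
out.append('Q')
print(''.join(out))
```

Execution trace: 'K' (try body) → 'R' (outer except TypeError) → 'Q' (after the try/except). Output: KRQ

Answer: KRQ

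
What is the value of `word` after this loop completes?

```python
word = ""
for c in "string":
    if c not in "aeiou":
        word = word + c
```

Remove vowels from 'string'
`word` takes the values: "" → "s" → "st" → "str" → "strn" → "strng"

Answer: "strng"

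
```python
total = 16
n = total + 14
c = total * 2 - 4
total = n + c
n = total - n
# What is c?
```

Trace:
`total = 16` → total = 16
`n = total + 14` → n = 30
`c = total * 2 - 4` → c = 28
`total = n + c` → total = 58
`n = total - n` → n = 28
So c = 28

Answer: 28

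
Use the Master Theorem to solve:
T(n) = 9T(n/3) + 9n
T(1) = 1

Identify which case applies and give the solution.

a=9, b=3, f(n)=9n. log_3(9) = 2. Since c=1 < 2, Case 1 applies: T(n) = Θ(n^log_b(a)) = O(n^2).

Answer: O(n^2) - Case 1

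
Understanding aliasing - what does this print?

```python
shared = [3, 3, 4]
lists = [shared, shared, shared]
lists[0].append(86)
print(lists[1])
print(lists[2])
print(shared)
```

Key concept: list of same reference.
Step by step:
`shared = [3, 3, 4]` → shared = [3, 3, 4]
`lists = [shared, shared, shared]` → lists = [[3, 3, 4], [3, 3, 4], [3, 3, 4]]
`lists[0].append(86)` → shared = [3, 3, 4, 86]; lists = [[3, 3, 4, 86], [3, 3, 4, 86], [3, 3, 4, 86]]
`print(lists[1])` → prints [3, 3, 4, 86]
`print(lists[2])` → prints [3, 3, 4, 86]
`print(shared)` → prints [3, 3, 4, 86]

Answer:
[3, 3, 4, 86]
[3, 3, 4, 86]
[3, 3, 4, 86]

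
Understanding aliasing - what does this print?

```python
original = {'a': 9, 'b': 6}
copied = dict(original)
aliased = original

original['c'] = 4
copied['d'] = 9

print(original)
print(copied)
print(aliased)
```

Key concept: dict() creates copy, assignment creates alias.
Step by step:
`original = {'a': 9, 'b': 6}` → original = {'a': 9, 'b': 6}
`copied = dict(original)` → copied = {'a': 9, 'b': 6}
`aliased = original` → aliased = {'a': 9, 'b': 6} (same object as original)
`original['c'] = 4` → original = {'a': 9, 'b': 6, 'c': 4} (same object as aliased); aliased = {'a': 9, 'b': 6, 'c': 4} (same object as original)
`copied['d'] = 9` → copied = {'a': 9, 'b': 6, 'd': 9}
`print(original)` → prints {'a': 9, 'b': 6, 'c': 4}
`print(copied)` → prints {'a': 9, 'b': 6, 'd': 9}
`print(aliased)` → prints {'a': 9, 'b': 6, 'c': 4}

Answer:
{'a': 9, 'b': 6, 'c': 4}
{'a': 9, 'b': 6, 'd': 9}
{'a': 9, 'b': 6, 'c': 4}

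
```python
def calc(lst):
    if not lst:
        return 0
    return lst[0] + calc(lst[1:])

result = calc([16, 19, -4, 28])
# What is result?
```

16 + 19 + (-4) + 28 + 0 = 59

Answer: 59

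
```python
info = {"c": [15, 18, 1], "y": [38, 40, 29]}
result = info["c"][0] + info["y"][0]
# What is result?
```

Trace:
`info = {"c": [15, 18, 1], "y": [38, 40, 29]}` → info = {'c': [15, 18, 1], 'y': [38, 40, 29]}
`result = info["c"][0] + info["y"][0]` → result = 53
So result = 53

Answer: 53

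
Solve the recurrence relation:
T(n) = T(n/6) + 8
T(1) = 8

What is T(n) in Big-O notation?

Each step divides n by 6 and adds 8. After log_6(n) steps we reach T(1)=8. So T(n) = 8·log_6(n) + 8 = O(log n).

Answer: O(log n)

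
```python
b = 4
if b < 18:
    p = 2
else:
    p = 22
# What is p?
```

Trace:
`b = 4` → b = 4
`if b < 18: ...` → b < 18 is True → p = 2
So p = 2

Answer: 2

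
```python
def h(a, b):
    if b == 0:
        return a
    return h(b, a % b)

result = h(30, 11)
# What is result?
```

h(30, 11) -> h(11, 8) -> h(8, 3) -> h(3, 2) -> h(2, 1) -> h(1, 0) -> 1

Answer: 1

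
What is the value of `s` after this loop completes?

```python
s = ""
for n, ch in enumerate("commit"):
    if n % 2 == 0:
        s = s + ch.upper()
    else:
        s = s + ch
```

Uppercase even positions in 'commit'
`s` takes the values: "" → "C" → "Co" → "CoM" → "CoMm" → "CoMmI" → "CoMmIt"

Answer: "CoMmIt"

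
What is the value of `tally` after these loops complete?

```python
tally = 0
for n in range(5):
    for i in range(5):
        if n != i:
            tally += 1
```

5² - 5 (exclude diagonal)
`tally` takes the values: 0 → 1 → 2 → 3 → 4 → 5 → 6 → 7 → 8 → 9 → 10 → 11 → 12 → 13 → 14 → 15 → 16 → 17 → 18 → 19 → 20

Answer: 20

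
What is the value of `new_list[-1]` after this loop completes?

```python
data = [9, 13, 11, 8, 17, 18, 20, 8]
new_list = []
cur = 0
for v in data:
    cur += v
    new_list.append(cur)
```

Cumulative sum ends at 104
`new_list` takes the values: [] → [9] → [9, 22] → [9, 22, 33] → [9, 22, 33, 41] → [9, 22, 33, 41, 58] → [9, 22, 33, 41, 58, 76] → [9, 22, 33, 41, 58, 76, 96] → [9, 22, 33, 41, 58, 76, 96, 104]
So `new_list[-1]` = 104

Answer: 104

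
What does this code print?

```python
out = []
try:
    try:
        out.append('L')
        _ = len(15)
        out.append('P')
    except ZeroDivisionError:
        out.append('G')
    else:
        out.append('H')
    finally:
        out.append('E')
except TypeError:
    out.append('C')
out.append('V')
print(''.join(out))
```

Execution trace: 'L' (try body) → 'E' (finally) → 'C' (outer except TypeError) → 'V' (after the try/except). Output: LECV

Answer: LECV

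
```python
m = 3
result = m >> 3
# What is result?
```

Trace:
`m = 3` → m = 3
`result = m >> 3` → result = 0
So result = 0

Answer: 0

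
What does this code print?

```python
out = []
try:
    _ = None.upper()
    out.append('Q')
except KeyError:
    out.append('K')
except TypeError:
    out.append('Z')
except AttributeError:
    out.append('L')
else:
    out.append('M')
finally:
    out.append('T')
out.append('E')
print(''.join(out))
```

Execution trace: 'L' (except AttributeError) → 'T' (finally) → 'E' (after the try/except). Output: LTE

Answer: LTE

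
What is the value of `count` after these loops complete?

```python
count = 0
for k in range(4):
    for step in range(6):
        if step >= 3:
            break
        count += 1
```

Inner breaks at 3, outer runs 4 times
`count` takes the values: 0 → 1 → 2 → 3 → 4 → 5 → 6 → 7 → 8 → 9 → 10 → 11 → 12

Answer: 12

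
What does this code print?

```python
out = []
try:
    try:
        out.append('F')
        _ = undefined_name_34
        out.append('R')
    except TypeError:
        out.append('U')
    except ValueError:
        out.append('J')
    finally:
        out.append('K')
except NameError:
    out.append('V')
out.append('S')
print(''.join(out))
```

Execution trace: 'F' (try body) → 'K' (finally) → 'V' (outer except NameError) → 'S' (after the try/except). Output: FKVS

Answer: FKVS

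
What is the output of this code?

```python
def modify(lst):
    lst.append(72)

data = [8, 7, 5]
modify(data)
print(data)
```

Key concept: function modifies passed list.
Step by step:
`data = [8, 7, 5]` → data = [8, 7, 5]
`modify(data)` → data = [8, 7, 5, 72]
`print(data)` → prints [8, 7, 5, 72]

Answer: [8, 7, 5, 72]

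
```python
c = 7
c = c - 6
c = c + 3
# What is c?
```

Trace:
`c = 7` → c = 7
`c = c - 6` → c = 1
`c = c + 3` → c = 4
So c = 4

Answer: 4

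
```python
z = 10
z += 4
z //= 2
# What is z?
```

Trace:
`z = 10` → z = 10
`z += 4` → z = 14
`z //= 2` → z = 7
So z = 7

Answer: 7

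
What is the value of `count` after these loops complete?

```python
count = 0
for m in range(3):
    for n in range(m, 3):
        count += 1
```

Upper triangle: 3 + 2 + ... + 1
`count` takes the values: 0 → 1 → 2 → 3 → 4 → 5 → 6

Answer: 6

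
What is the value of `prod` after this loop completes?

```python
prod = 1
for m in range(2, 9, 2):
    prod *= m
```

Product of even numbers 2 to 8
`prod` takes the values: 1 → 2 → 8 → 48 → 384

Answer: 384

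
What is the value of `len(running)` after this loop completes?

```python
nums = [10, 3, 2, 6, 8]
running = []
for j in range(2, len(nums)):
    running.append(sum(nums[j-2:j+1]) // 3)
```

Number of 3-element averages
`running` takes the values: [] → [5] → [5, 3] → [5, 3, 5]
So `len(running)` = 3

Answer: 3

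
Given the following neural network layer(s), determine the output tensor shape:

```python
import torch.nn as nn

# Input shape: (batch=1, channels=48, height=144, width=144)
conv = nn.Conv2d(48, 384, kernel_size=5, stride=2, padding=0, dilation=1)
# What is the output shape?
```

Input: (1, 48, 144, 144) -> Output: (1, 384, 70, 70)

Answer: (1, 384, 70, 70)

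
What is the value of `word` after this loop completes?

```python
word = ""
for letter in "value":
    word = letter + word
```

Reverse 'value'
`word` takes the values: "" → "v" → "av" → "lav" → "ulav" → "eulav"

Answer: "eulav"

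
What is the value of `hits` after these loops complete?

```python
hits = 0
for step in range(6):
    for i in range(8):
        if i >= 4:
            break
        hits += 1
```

Inner breaks at 4, outer runs 6 times
`hits` takes the values: 0 → 1 → 2 → 3 → 4 → 5 → 6 → 7 → 8 → 9 → 10 → 11 → 12 → 13 → 14 → 15 → 16 → 17 → 18 → 19 → 20 → 21 → 22 → 23 → 24

Answer: 24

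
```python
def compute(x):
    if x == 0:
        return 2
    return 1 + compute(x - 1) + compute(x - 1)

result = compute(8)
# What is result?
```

compute(x) = 1 + 2·compute(x-1), compute(0)=2. Closed form: (2+1)·2^8 - 1 = 767.

Answer: 767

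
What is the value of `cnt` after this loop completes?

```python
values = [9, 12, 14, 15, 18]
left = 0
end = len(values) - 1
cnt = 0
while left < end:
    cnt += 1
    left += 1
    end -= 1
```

Iterations until pointers meet (list length 5)
`cnt` takes the values: 0 → 1 → 2

Answer: 2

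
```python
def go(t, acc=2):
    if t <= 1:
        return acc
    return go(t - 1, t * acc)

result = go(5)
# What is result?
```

Accumulator trace (n, acc): (5, 2) -> (4, 10) -> (3, 40) -> (2, 120) -> (1, 240) -> return 240

Answer: 240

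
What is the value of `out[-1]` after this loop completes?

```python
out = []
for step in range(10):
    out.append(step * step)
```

Last element of squares 0 to 9
`out` takes the values: [] → [0] → [0, 1] → [0, 1, 4] → [0, 1, 4, 9] → [0, 1, 4, 9, 16] → [0, 1, 4, 9, 16, 25] → [0, 1, 4, 9, 16, 25, 36] → [0, 1, 4, 9, 16, 25, 36, 49] → [0, 1, 4, 9, 16, 25, 36, 49, 64] → [0, 1, 4, 9, 16, 25, 36, 49, 64, 81]
So `out[-1]` = 81

Answer: 81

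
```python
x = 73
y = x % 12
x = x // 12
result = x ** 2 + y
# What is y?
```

Trace:
`x = 73` → x = 73
`y = x % 12` → y = 1
`x = x // 12` → x = 6
`result = x ** 2 + y` → result = 37
So y = 1

Answer: 1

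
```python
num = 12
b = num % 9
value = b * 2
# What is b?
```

Trace:
`num = 12` → num = 12
`b = num % 9` → b = 3
`value = b * 2` → value = 6
So b = 3

Answer: 3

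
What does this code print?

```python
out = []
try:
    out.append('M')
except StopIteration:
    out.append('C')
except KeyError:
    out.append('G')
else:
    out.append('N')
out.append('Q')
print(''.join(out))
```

Execution trace: 'M' (try body, no exception) → 'N' (else) → 'Q' (after the try/except). Output: MNQ

Answer: MNQ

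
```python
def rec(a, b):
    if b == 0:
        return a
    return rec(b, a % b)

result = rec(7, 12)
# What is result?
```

rec(7, 12) -> rec(12, 7) -> rec(7, 5) -> rec(5, 2) -> rec(2, 1) -> rec(1, 0) -> 1

Answer: 1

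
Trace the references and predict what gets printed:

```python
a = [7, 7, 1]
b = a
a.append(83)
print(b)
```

Key concept: basic list aliasing.
Step by step:
`a = [7, 7, 1]` → a = [7, 7, 1]
`b = a` → b = [7, 7, 1] (same object as a)
`a.append(83)` → a = [7, 7, 1, 83] (same object as b); b = [7, 7, 1, 83] (same object as a)
`print(b)` → prints [7, 7, 1, 83]

Answer: [7, 7, 1, 83]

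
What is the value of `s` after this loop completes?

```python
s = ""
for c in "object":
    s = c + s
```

Reverse 'object'
`s` takes the values: "" → "o" → "bo" → "jbo" → "ejbo" → "cejbo" → "tcejbo"

Answer: "tcejbo"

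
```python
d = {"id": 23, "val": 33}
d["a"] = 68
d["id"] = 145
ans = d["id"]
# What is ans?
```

Trace:
`d = {"id": 23, "val": 33}` → d = {'id': 23, 'val': 33}
`d["a"] = 68` → d = {'id': 23, 'val': 33, 'a': 68}
`d["id"] = 145` → d = {'id': 145, 'val': 33, 'a': 68}
`ans = d["id"]` → ans = 145
So ans = 145

Answer: 145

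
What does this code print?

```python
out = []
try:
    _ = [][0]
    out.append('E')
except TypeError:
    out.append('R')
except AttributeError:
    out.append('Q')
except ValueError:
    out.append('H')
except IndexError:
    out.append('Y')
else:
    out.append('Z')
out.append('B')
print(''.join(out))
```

Execution trace: 'Y' (except IndexError) → 'B' (after the try/except). Output: YB

Answer: YB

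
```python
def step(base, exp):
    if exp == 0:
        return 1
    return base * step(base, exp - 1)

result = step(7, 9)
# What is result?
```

step(7, 9) = 7 * 7 * 7 * 7 * 7 * 7 * 7 * 7 * 7 = 40353607

Answer: 40353607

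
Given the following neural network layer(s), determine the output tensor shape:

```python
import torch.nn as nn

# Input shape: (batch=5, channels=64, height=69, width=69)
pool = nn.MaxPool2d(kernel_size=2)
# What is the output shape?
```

Input: (5, 64, 69, 69) -> Output: (5, 64, 34, 34)

Answer: (5, 64, 34, 34)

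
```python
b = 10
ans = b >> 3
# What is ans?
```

Trace:
`b = 10` → b = 10
`ans = b >> 3` → ans = 1
So ans = 1

Answer: 1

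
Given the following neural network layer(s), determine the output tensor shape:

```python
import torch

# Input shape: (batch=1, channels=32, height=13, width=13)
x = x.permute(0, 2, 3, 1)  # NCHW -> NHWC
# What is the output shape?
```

Input: (1, 32, 13, 13) -> Output: (1, 13, 13, 32)

Answer: (1, 13, 13, 32)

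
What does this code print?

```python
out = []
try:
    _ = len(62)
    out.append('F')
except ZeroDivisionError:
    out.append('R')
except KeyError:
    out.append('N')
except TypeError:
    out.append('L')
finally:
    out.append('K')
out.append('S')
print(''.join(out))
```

Execution trace: 'L' (except TypeError) → 'K' (finally) → 'S' (after the try/except). Output: LKS

Answer: LKS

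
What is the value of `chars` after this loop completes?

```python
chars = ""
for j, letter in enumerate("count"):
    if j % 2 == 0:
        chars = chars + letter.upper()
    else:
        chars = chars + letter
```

Uppercase even positions in 'count'
`chars` takes the values: "" → "C" → "Co" → "CoU" → "CoUn" → "CoUnT"

Answer: "CoUnT"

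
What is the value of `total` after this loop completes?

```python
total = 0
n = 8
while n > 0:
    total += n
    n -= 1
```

Sum 8 down to 1
`total` takes the values: 0 → 8 → 15 → 21 → 26 → 30 → 33 → 35 → 36

Answer: 36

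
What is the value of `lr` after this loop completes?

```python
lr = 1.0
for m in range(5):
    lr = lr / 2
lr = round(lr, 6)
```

Halving LR 5 times: 1 / 2^5
`lr` takes the values: 1.0 → 0.5 → 0.25 → 0.125 → 0.0625 → 0.03125

Answer: 0.03125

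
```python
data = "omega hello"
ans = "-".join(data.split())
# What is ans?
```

Trace:
`data = "omega hello"` → data = 'omega hello'
`ans = "-".join(data.split())` → ans = 'omega-hello'
So ans = 'omega-hello'

Answer: 'omega-hello'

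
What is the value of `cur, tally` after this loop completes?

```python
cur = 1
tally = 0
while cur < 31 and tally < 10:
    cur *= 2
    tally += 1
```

Double until >= 31 or 10 iterations
`cur, tally` takes the values: (1, 0) → (2, 0) → (2, 1) → (4, 1) → (4, 2) → (8, 2) → (8, 3) → (16, 3) → (16, 4) → (32, 4) → (32, 5)

Answer: 32, 5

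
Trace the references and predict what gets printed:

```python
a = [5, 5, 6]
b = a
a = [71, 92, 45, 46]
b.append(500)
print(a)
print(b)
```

Key concept: rebinding vs mutation: a is rebound to a new list, b still points at the original.
Step by step:
`a = [5, 5, 6]` → a = [5, 5, 6]
`b = a` → b = [5, 5, 6] (same object as a)
`a = [71, 92, 45, 46]` → a = [71, 92, 45, 46]
`b.append(500)` → b = [5, 5, 6, 500]
`print(a)` → prints [71, 92, 45, 46]
`print(b)` → prints [5, 5, 6, 500]

Answer:
[71, 92, 45, 46]
[5, 5, 6, 500]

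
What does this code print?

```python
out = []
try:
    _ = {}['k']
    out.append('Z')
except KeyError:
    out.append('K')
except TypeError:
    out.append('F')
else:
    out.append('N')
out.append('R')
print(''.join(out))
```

Execution trace: 'K' (except KeyError) → 'R' (after the try/except). Output: KR

Answer: KR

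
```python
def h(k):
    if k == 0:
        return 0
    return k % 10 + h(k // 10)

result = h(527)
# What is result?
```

Sum of digits of 527: 7 + 2 + 5 = 14

Answer: 14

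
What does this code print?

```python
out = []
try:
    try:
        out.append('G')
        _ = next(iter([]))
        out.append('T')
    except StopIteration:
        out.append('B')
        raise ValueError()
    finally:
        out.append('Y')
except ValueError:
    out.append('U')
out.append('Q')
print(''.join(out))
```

Execution trace: 'G' (inner try body) → 'B' (inner except StopIteration) → 'Y' (inner finally) → 'U' (outer except ValueError) → 'Q' (after the try/except). Output: GBYUQ

Answer: GBYUQ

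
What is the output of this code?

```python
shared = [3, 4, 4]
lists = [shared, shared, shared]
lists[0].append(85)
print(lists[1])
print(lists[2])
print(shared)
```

Key concept: list of same reference.
Step by step:
`shared = [3, 4, 4]` → shared = [3, 4, 4]
`lists = [shared, shared, shared]` → lists = [[3, 4, 4], [3, 4, 4], [3, 4, 4]]
`lists[0].append(85)` → shared = [3, 4, 4, 85]; lists = [[3, 4, 4, 85], [3, 4, 4, 85], [3, 4, 4, 85]]
`print(lists[1])` → prints [3, 4, 4, 85]
`print(lists[2])` → prints [3, 4, 4, 85]
`print(shared)` → prints [3, 4, 4, 85]

Answer:
[3, 4, 4, 85]
[3, 4, 4, 85]
[3, 4, 4, 85]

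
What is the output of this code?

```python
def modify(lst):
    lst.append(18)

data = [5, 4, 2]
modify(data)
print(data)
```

Key concept: function modifies passed list.
Step by step:
`data = [5, 4, 2]` → data = [5, 4, 2]
`modify(data)` → data = [5, 4, 2, 18]
`print(data)` → prints [5, 4, 2, 18]

Answer: [5, 4, 2, 18]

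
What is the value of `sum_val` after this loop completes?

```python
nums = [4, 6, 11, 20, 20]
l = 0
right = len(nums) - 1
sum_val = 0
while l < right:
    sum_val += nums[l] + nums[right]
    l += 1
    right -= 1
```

Sum of pairs from ends
`sum_val` takes the values: 0 → 24 → 50

Answer: 50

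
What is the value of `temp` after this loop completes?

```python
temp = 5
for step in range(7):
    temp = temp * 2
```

Multiply by 2, 7 times: 5 * 2^7 = 640
`temp` takes the values: 5 → 10 → 20 → 40 → 80 → 160 → 320 → 640

Answer: 640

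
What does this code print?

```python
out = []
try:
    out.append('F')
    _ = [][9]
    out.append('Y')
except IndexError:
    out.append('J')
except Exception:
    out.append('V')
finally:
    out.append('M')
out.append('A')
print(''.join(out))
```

Execution trace: 'F' (try body) → 'J' (except IndexError) → 'M' (finally) → 'A' (after the try/except). Output: FJMA

Answer: FJMA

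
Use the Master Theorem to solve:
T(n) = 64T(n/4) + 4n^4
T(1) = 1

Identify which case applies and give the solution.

a=64, b=4, f(n)=4n^4. log_4(64) = 3. Since c=4 > 3 and the regularity condition holds (64(n/4)^4 = (64/4^4)n^4 with 64/4^4 < 1), Case 3 applies: T(n) = Θ(f(n)) = O(n^4).

Answer: O(n^4) - Case 3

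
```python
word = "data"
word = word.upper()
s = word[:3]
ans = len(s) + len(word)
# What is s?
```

Trace:
`word = "data"` → word = 'data'
`word = word.upper()` → word = 'DATA'
`s = word[:3]` → s = 'DAT'
`ans = len(s) + len(word)` → ans = 7
So s = 'DAT'

Answer: 'DAT'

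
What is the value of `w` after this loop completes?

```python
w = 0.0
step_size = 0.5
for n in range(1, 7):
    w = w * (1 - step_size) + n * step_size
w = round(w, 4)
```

Moving average with lr=0.5
`w` takes the values: 0.0 → 0.5 → 1.25 → 2.125 → 3.0625 → 4.03125 → 5.015625 → 5.0156

Answer: 5.0156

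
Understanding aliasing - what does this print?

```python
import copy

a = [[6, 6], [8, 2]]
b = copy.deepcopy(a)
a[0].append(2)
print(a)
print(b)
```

Key concept: deep copy is fully independent.
Step by step:
`a = [[6, 6], [8, 2]]` → a = [[6, 6], [8, 2]]
`b = copy.deepcopy(a)` → b = [[6, 6], [8, 2]]
`a[0].append(2)` → a = [[6, 6, 2], [8, 2]]
`print(a)` → prints [[6, 6, 2], [8, 2]]
`print(b)` → prints [[6, 6], [8, 2]]

Answer:
[[6, 6, 2], [8, 2]]
[[6, 6], [8, 2]]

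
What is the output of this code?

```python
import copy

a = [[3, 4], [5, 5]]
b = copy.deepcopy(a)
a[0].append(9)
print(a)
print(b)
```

Key concept: deep copy is fully independent.
Step by step:
`a = [[3, 4], [5, 5]]` → a = [[3, 4], [5, 5]]
`b = copy.deepcopy(a)` → b = [[3, 4], [5, 5]]
`a[0].append(9)` → a = [[3, 4, 9], [5, 5]]
`print(a)` → prints [[3, 4, 9], [5, 5]]
`print(b)` → prints [[3, 4], [5, 5]]

Answer:
[[3, 4, 9], [5, 5]]
[[3, 4], [5, 5]]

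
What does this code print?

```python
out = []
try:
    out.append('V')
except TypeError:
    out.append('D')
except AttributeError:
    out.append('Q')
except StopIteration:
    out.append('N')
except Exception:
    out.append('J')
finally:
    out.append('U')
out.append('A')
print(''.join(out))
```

Execution trace: 'V' (try body, no exception) → 'U' (finally) → 'A' (after the try/except). Output: VUA

Answer: VUA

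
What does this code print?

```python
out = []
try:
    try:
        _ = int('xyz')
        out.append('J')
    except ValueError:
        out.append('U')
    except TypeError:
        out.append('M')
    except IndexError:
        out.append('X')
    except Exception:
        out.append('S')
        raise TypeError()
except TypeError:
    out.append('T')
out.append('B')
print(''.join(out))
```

Execution trace: 'U' (inner except ValueError) → 'B' (after the try/except). Output: UB

Answer: UB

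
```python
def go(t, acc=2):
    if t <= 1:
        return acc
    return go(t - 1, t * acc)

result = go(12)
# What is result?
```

Accumulator trace (n, acc): (12, 2) -> (11, 24) -> (10, 264) -> (9, 2640) -> (8, 23760) -> (7, 190080) -> (6, 1330560) -> (5, 7983360) -> (4, 39916800) -> (3, 159667200) -> (2, 479001600) -> (1, 958003200) -> return 958003200

Answer: 958003200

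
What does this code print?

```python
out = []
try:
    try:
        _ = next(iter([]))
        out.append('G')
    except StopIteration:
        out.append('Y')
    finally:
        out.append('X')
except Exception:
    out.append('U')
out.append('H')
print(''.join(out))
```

Execution trace: 'Y' (inner except StopIteration) → 'X' (inner finally) → 'H' (after the try/except). Output: YXH

Answer: YXH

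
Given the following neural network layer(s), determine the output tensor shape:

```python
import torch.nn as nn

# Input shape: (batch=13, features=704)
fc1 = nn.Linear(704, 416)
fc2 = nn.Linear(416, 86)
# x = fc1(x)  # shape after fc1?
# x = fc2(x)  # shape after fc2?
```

Input: (13, 704) -> after fc1: (13, 416) -> Output: (13, 86)

Answer: (13, 86)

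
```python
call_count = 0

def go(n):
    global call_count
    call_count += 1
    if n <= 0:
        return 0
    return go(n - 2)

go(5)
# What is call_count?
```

Linear recursion stepping by 2: 4 calls from n=5 down to ≤0.

Answer: 4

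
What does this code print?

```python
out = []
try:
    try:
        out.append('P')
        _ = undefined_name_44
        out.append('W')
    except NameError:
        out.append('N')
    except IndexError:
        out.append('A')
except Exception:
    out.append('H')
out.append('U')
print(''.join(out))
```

Execution trace: 'P' (inner try body) → 'N' (inner except NameError) → 'U' (after the try/except). Output: PNU

Answer: PNU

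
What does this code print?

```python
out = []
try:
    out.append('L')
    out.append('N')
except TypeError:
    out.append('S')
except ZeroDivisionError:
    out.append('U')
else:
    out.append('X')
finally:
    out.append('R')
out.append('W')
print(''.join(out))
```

Execution trace: 'L' (try body) → 'N' (try body, no exception) → 'X' (else) → 'R' (finally) → 'W' (after the try/except). Output: LNXRW

Answer: LNXRW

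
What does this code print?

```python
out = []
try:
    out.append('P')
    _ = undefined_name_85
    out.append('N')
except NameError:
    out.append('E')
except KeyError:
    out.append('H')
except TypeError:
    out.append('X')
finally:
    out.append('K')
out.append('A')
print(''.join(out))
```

Execution trace: 'P' (try body) → 'E' (except NameError) → 'K' (finally) → 'A' (after the try/except). Output: PEKA

Answer: PEKA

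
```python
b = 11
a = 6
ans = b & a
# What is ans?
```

Trace:
`b = 11` → b = 11
`a = 6` → a = 6
`ans = b & a` → ans = 2
So ans = 2

Answer: 2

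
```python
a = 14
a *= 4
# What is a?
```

Trace:
`a = 14` → a = 14
`a *= 4` → a = 56
So a = 56

Answer: 56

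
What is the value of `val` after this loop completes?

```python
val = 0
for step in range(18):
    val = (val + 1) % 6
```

Increment mod 6, 18 times = 0
`val` takes the values: 0 → 1 → 2 → 3 → 4 → 5 → 0 → 1 → 2 → 3 → 4 → 5 → 0 → 1 → 2 → 3 → 4 → 5 → 0

Answer: 0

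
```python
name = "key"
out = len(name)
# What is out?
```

Trace:
`name = "key"` → name = 'key'
`out = len(name)` → out = 3
So out = 3

Answer: 3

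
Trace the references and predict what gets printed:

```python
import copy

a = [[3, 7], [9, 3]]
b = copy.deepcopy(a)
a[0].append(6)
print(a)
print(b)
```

Key concept: deep copy is fully independent.
Step by step:
`a = [[3, 7], [9, 3]]` → a = [[3, 7], [9, 3]]
`b = copy.deepcopy(a)` → b = [[3, 7], [9, 3]]
`a[0].append(6)` → a = [[3, 7, 6], [9, 3]]
`print(a)` → prints [[3, 7, 6], [9, 3]]
`print(b)` → prints [[3, 7], [9, 3]]

Answer:
[[3, 7, 6], [9, 3]]
[[3, 7], [9, 3]]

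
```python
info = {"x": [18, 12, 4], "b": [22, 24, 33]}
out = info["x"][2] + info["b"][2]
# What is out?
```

Trace:
`info = {"x": [18, 12, 4], "b": [22, 24, 33]}` → info = {'x': [18, 12, 4], 'b': [22, 24, 33]}
`out = info["x"][2] + info["b"][2]` → out = 37
So out = 37

Answer: 37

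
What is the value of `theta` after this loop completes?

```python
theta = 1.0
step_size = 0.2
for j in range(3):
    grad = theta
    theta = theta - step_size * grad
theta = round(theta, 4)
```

Gradient descent: w = 1.0 * (1 - 0.2)^3
`theta` takes the values: 1.0 → 0.8 → 0.64 → 0.512

Answer: 0.512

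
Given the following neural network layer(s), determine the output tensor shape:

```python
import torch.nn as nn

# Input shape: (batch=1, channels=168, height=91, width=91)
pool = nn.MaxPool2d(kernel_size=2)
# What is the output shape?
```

Input: (1, 168, 91, 91) -> Output: (1, 168, 45, 45)

Answer: (1, 168, 45, 45)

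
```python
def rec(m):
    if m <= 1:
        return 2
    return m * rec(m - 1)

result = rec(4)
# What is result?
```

rec(4) = 4 * 3 * 2 * 2 = 48

Answer: 48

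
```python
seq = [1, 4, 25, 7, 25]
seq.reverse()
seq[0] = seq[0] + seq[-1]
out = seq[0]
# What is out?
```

Trace:
`seq = [1, 4, 25, 7, 25]` → seq = [1, 4, 25, 7, 25]
`seq.reverse()` → seq = [25, 7, 25, 4, 1]
`seq[0] = seq[0] + seq[-1]` → seq = [26, 7, 25, 4, 1]
`out = seq[0]` → out = 26
So out = 26

Answer: 26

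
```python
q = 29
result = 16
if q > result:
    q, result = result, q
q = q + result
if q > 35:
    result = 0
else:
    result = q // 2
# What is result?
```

Trace:
`q = 29` → q = 29
`result = 16` → result = 16
`if q > result: ...` → q > result is True → q = 16; result = 29
`q = q + result` → q = 45
`if q > 35: ...` → q > 35 is True → result = 0
So result = 0

Answer: 0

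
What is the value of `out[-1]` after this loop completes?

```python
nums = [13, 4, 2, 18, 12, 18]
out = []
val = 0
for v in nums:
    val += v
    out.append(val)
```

Cumulative sum ends at 67
`out` takes the values: [] → [13] → [13, 17] → [13, 17, 19] → [13, 17, 19, 37] → [13, 17, 19, 37, 49] → [13, 17, 19, 37, 49, 67]
So `out[-1]` = 67

Answer: 67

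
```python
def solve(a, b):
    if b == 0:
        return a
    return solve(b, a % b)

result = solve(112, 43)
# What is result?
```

solve(112, 43) -> solve(43, 26) -> solve(26, 17) -> solve(17, 9) -> solve(9, 8) -> solve(8, 1) -> solve(1, 0) -> 1

Answer: 1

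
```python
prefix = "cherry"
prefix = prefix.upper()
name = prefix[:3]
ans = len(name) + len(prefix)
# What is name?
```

Trace:
`prefix = "cherry"` → prefix = 'cherry'
`prefix = prefix.upper()` → prefix = 'CHERRY'
`name = prefix[:3]` → name = 'CHE'
`ans = len(name) + len(prefix)` → ans = 9
So name = 'CHE'

Answer: 'CHE'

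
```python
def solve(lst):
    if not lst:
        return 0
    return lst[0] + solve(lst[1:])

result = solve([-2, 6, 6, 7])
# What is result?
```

(-2) + 6 + 6 + 7 + 0 = 17

Answer: 17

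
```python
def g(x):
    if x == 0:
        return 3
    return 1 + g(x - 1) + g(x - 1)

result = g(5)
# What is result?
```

g(x) = 1 + 2·g(x-1), g(0)=3. Closed form: (3+1)·2^5 - 1 = 127.

Answer: 127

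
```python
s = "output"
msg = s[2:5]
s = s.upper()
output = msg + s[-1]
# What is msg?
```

Trace:
`s = "output"` → s = 'output'
`msg = s[2:5]` → msg = 'tpu'
`s = s.upper()` → s = 'OUTPUT'
`output = msg + s[-1]` → output = 'tpuT'
So msg = 'tpu'

Answer: 'tpu'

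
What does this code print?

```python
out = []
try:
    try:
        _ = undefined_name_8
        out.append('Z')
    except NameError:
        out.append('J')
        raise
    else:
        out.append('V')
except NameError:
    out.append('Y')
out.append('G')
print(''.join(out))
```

Execution trace: 'J' (except NameError) → 'Y' (outer except NameError) → 'G' (after the try/except). Output: JYG

Answer: JYG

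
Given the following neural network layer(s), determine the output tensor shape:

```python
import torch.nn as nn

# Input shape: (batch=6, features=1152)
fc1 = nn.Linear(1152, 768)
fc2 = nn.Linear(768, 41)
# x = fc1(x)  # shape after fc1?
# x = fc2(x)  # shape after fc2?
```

Input: (6, 1152) -> after fc1: (6, 768) -> Output: (6, 41)

Answer: (6, 41)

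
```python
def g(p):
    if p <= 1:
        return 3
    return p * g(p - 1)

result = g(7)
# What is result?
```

g(7) = 7 * 6 * 5 * 4 * 3 * 2 * 3 = 15120

Answer: 15120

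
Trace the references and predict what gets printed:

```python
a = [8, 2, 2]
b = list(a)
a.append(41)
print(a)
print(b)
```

Key concept: list() constructor creates copy.
Step by step:
`a = [8, 2, 2]` → a = [8, 2, 2]
`b = list(a)` → b = [8, 2, 2]
`a.append(41)` → a = [8, 2, 2, 41]
`print(a)` → prints [8, 2, 2, 41]
`print(b)` → prints [8, 2, 2]

Answer:
[8, 2, 2, 41]
[8, 2, 2]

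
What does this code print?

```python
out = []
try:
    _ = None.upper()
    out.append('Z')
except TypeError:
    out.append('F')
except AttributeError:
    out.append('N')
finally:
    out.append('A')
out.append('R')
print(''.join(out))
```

Execution trace: 'N' (except AttributeError) → 'A' (finally) → 'R' (after the try/except). Output: NAR

Answer: NAR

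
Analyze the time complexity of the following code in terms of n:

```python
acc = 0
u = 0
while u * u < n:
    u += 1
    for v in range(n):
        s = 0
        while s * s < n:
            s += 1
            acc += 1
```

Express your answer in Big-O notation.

Each loop level contributes: √n × n × √n. Multiplying the contributions gives O(n^2).

Answer: O(n^2)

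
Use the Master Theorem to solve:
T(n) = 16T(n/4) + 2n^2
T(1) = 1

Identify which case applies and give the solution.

a=16, b=4, f(n)=2n^2. log_4(16) = 2. Since c=2 = 2, Case 2 applies: T(n) = Θ(n^log_b(a) · log n) = O(n^2 log n).

Answer: O(n^2 log n) - Case 2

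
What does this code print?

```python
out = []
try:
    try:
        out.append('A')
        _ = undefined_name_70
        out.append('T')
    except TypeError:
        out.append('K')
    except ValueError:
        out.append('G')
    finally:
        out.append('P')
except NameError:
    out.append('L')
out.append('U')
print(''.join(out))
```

Execution trace: 'A' (try body) → 'P' (finally) → 'L' (outer except NameError) → 'U' (after the try/except). Output: APLU

Answer: APLU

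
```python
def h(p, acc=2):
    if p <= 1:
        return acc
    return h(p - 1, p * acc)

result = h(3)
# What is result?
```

Accumulator trace (n, acc): (3, 2) -> (2, 6) -> (1, 12) -> return 12

Answer: 12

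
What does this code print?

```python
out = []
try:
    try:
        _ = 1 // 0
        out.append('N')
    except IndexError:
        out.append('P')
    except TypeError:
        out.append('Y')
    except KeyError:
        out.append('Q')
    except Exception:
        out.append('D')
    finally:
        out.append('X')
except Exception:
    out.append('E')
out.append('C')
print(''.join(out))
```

Execution trace: 'D' (inner except Exception) → 'X' (inner finally) → 'C' (after the try/except). Output: DXC

Answer: DXC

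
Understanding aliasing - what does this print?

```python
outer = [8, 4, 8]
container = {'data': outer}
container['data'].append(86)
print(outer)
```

Key concept: dict holds reference to list.
Step by step:
`outer = [8, 4, 8]` → outer = [8, 4, 8]
`container = {'data': outer}` → container = {'data': [8, 4, 8]}
`container['data'].append(86)` → outer = [8, 4, 8, 86]; container = {'data': [8, 4, 8, 86]}
`print(outer)` → prints [8, 4, 8, 86]

Answer: [8, 4, 8, 86]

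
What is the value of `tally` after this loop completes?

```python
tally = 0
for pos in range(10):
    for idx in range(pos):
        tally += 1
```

Triangle number: 0+1+2+...+9
`tally` takes the values: 0 → 1 → 2 → 3 → 4 → 5 → 6 → 7 → 8 → 9 → 10 → 11 → 12 → 13 → 14 → 15 → 16 → 17 → 18 → 19 → 20 → 21 → 22 → 23 → 24 → 25 → 26 → 27 → 28 → 29 → … → 41 → 42 → 43 → 44 → 45

Answer: 45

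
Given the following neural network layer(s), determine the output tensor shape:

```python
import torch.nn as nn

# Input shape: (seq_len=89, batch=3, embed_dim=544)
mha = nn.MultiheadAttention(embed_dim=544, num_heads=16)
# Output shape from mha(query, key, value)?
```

Input: (89, 3, 544) -> Output: (89, 3, 544)

Answer: (89, 3, 544)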